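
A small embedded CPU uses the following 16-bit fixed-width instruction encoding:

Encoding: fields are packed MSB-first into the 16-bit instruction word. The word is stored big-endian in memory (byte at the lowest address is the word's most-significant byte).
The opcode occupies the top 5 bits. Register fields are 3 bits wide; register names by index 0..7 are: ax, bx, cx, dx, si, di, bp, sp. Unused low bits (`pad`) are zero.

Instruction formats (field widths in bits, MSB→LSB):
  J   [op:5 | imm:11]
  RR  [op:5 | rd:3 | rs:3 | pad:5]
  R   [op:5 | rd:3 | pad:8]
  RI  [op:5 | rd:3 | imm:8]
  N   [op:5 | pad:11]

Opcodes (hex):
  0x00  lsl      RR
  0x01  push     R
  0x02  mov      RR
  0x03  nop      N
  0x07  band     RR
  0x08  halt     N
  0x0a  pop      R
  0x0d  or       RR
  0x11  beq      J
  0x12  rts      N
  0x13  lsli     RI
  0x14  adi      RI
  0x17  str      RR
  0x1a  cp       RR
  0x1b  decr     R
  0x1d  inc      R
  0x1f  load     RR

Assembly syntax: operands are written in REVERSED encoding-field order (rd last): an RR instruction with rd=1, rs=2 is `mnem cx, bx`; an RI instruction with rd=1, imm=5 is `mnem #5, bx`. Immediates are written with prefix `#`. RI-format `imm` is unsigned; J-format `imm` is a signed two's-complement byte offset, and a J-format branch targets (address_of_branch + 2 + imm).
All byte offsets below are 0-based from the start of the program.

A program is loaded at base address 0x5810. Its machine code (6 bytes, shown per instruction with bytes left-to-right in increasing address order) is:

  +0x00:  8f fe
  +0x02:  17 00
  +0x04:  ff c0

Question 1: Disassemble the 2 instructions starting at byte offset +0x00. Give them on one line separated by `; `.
+0x00: 8f fe ⇒ word 0x8ffe (big)
  op=0x8ffe>>11=0x11 ⇒ beq (J)
  [10:0] imm=2046 (s11→-2) = #-2
+0x02: 17 00 ⇒ word 0x1700 (big)
  op=0x1700>>11=0x2 ⇒ mov (RR)
  [10:8] rd=7 = sp
  [7:5] rs=0 = ax

beq #-2; mov ax, sp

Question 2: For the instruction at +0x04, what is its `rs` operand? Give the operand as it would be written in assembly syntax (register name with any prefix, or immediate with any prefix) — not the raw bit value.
bp

[04] ff c0 → 0xffc0
  op=0xffc0>>11=0x1f ⇒ load (RR)
  [10:8] rd=7 = sp
  [7:5] rs=6 = bp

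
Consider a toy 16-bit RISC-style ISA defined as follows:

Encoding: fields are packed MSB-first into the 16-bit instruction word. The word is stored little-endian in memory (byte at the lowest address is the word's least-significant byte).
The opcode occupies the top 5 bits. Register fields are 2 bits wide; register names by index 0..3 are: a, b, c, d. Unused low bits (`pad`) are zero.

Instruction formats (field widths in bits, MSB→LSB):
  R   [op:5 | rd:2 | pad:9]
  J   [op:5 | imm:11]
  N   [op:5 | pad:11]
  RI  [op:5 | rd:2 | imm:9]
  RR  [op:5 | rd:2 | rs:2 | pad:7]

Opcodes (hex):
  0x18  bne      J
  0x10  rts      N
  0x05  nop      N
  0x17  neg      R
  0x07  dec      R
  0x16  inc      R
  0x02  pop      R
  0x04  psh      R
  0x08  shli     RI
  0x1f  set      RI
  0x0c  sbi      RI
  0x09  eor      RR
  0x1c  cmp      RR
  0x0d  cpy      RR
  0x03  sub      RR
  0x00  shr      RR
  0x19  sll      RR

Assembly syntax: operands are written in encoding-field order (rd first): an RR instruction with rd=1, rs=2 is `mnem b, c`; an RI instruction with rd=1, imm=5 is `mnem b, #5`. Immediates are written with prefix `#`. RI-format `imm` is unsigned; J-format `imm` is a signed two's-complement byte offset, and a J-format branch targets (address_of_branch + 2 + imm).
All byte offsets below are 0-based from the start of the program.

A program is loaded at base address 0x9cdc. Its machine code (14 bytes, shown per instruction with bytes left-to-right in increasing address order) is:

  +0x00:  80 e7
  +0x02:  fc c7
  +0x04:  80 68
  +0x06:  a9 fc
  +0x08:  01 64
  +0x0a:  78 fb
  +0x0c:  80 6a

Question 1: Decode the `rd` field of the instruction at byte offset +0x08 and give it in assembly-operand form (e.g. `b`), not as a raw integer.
c

off 0x08: read 01 64 as little → 0x6401
  op=0x6401>>11=0xc ⇒ sbi (RI)
  rd: (w>>9)&0x3=0x2 → c
  imm: (w>>0)&0x1ff=0x1 → #1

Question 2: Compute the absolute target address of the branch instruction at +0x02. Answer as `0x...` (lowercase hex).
off 0x02: read fc c7 as little → 0xc7fc
  op=0xc7fc>>11=0x18 ⇒ bne (J)
  imm: (w>>0)&0x7ff=0x7fc (s11→-4) → #-4
  target = base 0x9cdc + off 0x02 + 2 + imm -4 = 0x9cdc

0x9cdc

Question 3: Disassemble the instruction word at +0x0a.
set b, #376

[0a] 78 fb → 0xfb78
  opcode bits[15:11]=0x1f: set/RI
  [10:9] rd=1 = b
  [8:0] imm=376 = #376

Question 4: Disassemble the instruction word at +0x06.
set c, #169

[06] a9 fc → 0xfca9
  top 5b → 0x1f → set [RI]
  rd@[10:9]=0x2 ⇒ c
  imm@[8:0]=0xa9 ⇒ #169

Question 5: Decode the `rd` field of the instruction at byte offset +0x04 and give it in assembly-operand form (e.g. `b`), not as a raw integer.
a

@+04  little-endian(80 68) = 0x6880
  opcode bits[15:11]=0xd: cpy/RR
  rd: (w>>9)&0x3=0x0 → a
  rs: (w>>7)&0x3=0x1 → b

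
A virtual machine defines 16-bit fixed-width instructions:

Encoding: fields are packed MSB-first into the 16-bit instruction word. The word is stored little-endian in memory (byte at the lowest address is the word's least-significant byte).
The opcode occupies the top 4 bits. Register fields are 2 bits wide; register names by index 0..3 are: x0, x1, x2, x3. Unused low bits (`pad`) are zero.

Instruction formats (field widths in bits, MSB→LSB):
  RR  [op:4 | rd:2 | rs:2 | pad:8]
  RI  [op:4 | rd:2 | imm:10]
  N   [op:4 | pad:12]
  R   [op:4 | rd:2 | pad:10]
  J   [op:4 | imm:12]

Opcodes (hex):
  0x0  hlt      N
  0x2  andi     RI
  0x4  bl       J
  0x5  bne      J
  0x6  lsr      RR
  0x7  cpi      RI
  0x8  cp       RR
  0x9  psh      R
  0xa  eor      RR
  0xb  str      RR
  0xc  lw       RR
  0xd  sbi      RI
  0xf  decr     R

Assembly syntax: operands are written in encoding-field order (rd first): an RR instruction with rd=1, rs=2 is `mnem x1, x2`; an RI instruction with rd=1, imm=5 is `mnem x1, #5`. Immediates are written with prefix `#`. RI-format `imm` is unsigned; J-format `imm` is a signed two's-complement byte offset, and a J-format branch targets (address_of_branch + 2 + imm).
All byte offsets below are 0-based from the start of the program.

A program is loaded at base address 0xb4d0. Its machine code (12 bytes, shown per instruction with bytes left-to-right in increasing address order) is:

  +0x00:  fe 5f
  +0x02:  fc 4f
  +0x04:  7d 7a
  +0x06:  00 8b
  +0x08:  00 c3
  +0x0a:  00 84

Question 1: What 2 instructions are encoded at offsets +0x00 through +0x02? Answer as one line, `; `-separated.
off 0x00: read fe 5f as little → 0x5ffe
  op=0x5ffe>>12=0x5 ⇒ bne (J)
  imm@[11:0]=0xffe (s12→-2) ⇒ #-2
off 0x02: read fc 4f as little → 0x4ffc
  op=0x4ffc>>12=0x4 ⇒ bl (J)
  imm@[11:0]=0xffc (s12→-4) ⇒ #-4

bne #-2; bl #-4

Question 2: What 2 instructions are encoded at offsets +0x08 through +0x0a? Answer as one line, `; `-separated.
+0x08: 00 c3 ⇒ word 0xc300 (little)
  opcode bits[15:12]=0xc: lw/RR
  [11:10] rd=0 = x0
  [9:8] rs=3 = x3
+0x0a: 00 84 ⇒ word 0x8400 (little)
  opcode bits[15:12]=0x8: cp/RR
  [11:10] rd=1 = x1
  [9:8] rs=0 = x0

lw x0, x3; cp x1, x0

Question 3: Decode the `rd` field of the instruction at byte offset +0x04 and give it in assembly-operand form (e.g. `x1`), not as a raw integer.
+0x04: 7d 7a ⇒ word 0x7a7d (little)
  top 4b → 0x7 → cpi [RI]
  [11:10] rd=2 = x2
  [9:0] imm=637 = #637

x2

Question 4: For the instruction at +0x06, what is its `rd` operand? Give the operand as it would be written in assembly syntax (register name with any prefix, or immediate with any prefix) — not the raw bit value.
x2

[06] 00 8b → 0x8b00
  opcode bits[15:12]=0x8: cp/RR
  rd: (w>>10)&0x3=0x2 → x2
  rs: (w>>8)&0x3=0x3 → x3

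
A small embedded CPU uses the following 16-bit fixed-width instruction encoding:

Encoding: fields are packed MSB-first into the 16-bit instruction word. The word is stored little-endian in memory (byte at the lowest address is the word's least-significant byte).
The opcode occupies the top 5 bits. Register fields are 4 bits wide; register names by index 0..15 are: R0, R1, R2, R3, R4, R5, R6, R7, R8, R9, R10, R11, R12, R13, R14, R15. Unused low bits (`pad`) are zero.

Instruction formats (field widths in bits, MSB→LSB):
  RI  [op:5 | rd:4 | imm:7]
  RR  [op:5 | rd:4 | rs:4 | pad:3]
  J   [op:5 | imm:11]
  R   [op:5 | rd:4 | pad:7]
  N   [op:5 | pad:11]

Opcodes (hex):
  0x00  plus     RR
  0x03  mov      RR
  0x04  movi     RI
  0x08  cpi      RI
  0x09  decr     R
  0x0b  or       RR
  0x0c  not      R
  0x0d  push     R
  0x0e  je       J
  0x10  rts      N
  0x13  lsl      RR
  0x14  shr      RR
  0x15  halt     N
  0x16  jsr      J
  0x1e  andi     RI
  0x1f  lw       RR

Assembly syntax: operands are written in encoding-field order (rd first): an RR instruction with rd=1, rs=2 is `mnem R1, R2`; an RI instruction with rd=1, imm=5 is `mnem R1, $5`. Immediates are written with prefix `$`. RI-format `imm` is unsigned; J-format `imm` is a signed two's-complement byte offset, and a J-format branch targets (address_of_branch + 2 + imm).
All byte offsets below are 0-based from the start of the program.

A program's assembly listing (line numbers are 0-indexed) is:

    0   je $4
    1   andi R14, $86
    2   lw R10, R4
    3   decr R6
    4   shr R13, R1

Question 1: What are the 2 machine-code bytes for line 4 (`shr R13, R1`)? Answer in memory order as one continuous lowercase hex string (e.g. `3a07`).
4. shr fields op=0x14:5|rd=13:4|rs=1:4|pad=0:3 → word a688h → 88 a6

88a6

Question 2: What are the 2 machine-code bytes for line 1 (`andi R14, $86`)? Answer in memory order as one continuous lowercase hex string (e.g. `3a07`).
L1: andi op=0x1e:5|rd=14:4|imm=86:7 ⇒ 0xf756 ⇒ little 56 f7

56f7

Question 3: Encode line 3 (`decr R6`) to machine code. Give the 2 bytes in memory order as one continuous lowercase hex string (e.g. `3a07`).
line 3 (decr): pack op=0x9:5|rd=6:4|pad=0:7 = 0x4b00; little→ 00 4b

004b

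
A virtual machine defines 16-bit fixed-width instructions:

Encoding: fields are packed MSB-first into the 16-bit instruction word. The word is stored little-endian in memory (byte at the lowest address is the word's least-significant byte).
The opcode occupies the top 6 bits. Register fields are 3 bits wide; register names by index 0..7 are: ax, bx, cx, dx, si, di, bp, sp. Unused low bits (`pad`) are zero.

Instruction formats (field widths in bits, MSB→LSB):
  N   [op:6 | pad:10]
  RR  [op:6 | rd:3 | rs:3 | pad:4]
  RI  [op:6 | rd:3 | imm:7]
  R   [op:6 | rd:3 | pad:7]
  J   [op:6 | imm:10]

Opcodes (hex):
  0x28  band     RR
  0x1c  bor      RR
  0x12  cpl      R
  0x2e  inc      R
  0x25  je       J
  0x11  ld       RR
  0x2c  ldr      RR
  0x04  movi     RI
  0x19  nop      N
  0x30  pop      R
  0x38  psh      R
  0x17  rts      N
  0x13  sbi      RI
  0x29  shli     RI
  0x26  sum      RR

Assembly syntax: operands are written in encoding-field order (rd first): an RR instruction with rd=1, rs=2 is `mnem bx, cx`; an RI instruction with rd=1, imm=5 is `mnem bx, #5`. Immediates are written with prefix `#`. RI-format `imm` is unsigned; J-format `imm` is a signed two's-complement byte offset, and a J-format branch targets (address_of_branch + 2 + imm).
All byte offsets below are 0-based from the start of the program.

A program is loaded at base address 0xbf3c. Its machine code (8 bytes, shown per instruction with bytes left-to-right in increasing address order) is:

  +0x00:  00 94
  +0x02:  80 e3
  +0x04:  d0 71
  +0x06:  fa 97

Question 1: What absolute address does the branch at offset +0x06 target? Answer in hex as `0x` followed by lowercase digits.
@+06  little-endian(fa 97) = 0x97fa
  opcode bits[15:10]=0x25: je/J
  imm: (w>>0)&0x3ff=0x3fa (s10→-6) → #-6
  target = base 0xbf3c + off 0x06 + 2 + imm -6 = 0xbf3e

0xbf3e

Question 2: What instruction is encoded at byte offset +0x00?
je #0

+0x00: 00 94 ⇒ word 0x9400 (little)
  op=0x9400>>10=0x25 ⇒ je (J)
  imm: (w>>0)&0x3ff=0x0 → #0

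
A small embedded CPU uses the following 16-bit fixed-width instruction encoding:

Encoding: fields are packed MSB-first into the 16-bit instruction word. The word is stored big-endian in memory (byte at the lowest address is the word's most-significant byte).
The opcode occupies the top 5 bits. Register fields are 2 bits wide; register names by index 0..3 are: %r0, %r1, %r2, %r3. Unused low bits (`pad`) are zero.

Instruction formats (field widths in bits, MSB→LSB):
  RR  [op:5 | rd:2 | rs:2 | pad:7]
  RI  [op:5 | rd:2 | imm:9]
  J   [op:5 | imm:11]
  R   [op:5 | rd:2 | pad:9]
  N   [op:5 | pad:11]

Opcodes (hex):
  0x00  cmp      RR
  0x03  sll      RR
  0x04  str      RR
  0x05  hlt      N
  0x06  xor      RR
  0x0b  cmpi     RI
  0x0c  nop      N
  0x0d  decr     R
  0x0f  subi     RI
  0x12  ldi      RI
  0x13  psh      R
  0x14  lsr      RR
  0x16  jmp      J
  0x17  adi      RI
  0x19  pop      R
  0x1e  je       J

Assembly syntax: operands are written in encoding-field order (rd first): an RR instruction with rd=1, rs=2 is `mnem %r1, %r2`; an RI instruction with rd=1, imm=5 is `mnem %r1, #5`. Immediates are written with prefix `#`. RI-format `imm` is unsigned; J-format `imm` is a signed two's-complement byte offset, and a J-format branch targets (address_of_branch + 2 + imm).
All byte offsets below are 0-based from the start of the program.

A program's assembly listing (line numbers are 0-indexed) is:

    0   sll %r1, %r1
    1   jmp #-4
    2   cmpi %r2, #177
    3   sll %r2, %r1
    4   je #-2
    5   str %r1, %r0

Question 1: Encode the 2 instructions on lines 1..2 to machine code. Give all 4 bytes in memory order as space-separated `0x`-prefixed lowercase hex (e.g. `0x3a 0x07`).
1. jmp fields op=0x16:5|imm=-4:11 → word b7fch → b7 fc
2. cmpi fields op=0xb:5|rd=2:2|imm=177:9 → word 5cb1h → 5c b1

0xb7 0xfc 0x5c 0xb1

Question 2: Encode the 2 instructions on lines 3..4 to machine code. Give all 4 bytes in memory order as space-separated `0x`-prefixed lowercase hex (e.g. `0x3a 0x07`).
line 3 (sll): pack op=0x3:5|rd=2:2|rs=1:2|pad=0:7 = 0x1c80; big→ 1c 80
line 4 (je): pack op=0x1e:5|imm=-2:11 = 0xf7fe; big→ f7 fe

0x1c 0x80 0xf7 0xfe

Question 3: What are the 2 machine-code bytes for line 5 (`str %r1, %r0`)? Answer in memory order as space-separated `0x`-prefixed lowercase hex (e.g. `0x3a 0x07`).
0x22 0x00

line 5 (str): pack op=0x4:5|rd=1:2|rs=0:2|pad=0:7 = 0x2200; big→ 22 00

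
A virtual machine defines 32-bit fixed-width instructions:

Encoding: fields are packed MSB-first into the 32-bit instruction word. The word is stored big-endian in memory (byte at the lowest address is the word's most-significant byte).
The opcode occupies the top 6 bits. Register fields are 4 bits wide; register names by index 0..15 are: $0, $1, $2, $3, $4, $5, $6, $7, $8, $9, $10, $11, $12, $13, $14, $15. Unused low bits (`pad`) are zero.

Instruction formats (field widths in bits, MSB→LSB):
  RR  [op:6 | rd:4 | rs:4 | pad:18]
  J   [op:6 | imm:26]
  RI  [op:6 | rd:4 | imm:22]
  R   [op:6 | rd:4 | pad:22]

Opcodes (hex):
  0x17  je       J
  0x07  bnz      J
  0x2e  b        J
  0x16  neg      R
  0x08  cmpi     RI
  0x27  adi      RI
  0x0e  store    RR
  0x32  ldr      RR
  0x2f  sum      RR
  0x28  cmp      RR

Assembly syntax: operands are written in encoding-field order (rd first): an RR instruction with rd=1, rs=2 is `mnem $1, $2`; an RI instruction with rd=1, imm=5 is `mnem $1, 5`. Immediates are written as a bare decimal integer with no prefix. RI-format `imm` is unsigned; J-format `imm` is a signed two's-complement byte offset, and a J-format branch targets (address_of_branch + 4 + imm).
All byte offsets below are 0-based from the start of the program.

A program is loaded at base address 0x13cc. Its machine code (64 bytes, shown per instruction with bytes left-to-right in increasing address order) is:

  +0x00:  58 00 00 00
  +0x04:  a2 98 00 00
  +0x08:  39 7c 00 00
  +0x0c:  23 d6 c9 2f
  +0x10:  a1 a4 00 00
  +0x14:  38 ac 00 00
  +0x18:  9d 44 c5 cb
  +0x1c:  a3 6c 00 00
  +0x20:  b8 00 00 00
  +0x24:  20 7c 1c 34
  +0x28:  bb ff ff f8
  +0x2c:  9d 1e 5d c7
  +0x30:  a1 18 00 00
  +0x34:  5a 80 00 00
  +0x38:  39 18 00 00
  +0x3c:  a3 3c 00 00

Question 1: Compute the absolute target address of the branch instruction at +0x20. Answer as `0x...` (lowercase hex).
@+20  big-endian(b8 00 00 00) = 0xb8000000
  top 6b → 0x2e → b [J]
  imm: (w>>0)&0x3ffffff=0x0 → 0
  target = base 0x13cc + off 0x20 + 4 + imm 0 = 0x13f0

0x13f0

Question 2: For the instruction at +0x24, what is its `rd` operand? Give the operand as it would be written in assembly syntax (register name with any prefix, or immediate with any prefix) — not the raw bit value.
off 0x24: read 20 7c 1c 34 as big → 0x207c1c34
  opcode bits[31:26]=0x8: cmpi/RI
  [25:22] rd=1 = $1
  [21:0] imm=3939380 = 3939380

$1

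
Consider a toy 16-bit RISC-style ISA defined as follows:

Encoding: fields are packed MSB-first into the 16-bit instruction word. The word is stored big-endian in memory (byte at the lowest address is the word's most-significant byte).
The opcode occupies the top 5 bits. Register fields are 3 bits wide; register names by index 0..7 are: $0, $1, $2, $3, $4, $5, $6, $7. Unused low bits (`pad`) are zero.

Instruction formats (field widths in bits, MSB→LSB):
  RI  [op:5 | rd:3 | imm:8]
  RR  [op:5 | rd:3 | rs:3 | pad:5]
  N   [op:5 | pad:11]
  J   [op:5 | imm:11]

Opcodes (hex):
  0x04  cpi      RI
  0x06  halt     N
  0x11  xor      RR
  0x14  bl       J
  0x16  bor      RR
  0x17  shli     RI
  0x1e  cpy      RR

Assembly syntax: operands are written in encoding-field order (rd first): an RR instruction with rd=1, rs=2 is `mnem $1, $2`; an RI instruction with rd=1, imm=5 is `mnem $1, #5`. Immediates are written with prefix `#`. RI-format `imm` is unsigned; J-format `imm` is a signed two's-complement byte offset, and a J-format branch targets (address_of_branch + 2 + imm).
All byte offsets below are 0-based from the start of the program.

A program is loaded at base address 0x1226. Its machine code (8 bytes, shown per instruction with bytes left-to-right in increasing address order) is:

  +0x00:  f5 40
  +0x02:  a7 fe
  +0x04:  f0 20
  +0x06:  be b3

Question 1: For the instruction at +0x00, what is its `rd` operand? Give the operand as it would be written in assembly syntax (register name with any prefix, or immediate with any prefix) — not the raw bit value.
$5

+0x00: f5 40 ⇒ word 0xf540 (big)
  top 5b → 0x1e → cpy [RR]
  [10:8] rd=5 = $5
  [7:5] rs=2 = $2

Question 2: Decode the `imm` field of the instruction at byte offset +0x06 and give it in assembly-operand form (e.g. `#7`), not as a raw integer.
+0x06: be b3 ⇒ word 0xbeb3 (big)
  op=0xbeb3>>11=0x17 ⇒ shli (RI)
  [10:8] rd=6 = $6
  [7:0] imm=179 = #179

#179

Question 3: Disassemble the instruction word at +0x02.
[02] a7 fe → 0xa7fe
  op=0xa7fe>>11=0x14 ⇒ bl (J)
  imm: (w>>0)&0x7ff=0x7fe (s11→-2) → #-2

bl #-2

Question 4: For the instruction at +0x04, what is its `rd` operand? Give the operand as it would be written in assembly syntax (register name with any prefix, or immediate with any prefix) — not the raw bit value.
+0x04: f0 20 ⇒ word 0xf020 (big)
  opcode bits[15:11]=0x1e: cpy/RR
  rd@[10:8]=0x0 ⇒ $0
  rs@[7:5]=0x1 ⇒ $1

$0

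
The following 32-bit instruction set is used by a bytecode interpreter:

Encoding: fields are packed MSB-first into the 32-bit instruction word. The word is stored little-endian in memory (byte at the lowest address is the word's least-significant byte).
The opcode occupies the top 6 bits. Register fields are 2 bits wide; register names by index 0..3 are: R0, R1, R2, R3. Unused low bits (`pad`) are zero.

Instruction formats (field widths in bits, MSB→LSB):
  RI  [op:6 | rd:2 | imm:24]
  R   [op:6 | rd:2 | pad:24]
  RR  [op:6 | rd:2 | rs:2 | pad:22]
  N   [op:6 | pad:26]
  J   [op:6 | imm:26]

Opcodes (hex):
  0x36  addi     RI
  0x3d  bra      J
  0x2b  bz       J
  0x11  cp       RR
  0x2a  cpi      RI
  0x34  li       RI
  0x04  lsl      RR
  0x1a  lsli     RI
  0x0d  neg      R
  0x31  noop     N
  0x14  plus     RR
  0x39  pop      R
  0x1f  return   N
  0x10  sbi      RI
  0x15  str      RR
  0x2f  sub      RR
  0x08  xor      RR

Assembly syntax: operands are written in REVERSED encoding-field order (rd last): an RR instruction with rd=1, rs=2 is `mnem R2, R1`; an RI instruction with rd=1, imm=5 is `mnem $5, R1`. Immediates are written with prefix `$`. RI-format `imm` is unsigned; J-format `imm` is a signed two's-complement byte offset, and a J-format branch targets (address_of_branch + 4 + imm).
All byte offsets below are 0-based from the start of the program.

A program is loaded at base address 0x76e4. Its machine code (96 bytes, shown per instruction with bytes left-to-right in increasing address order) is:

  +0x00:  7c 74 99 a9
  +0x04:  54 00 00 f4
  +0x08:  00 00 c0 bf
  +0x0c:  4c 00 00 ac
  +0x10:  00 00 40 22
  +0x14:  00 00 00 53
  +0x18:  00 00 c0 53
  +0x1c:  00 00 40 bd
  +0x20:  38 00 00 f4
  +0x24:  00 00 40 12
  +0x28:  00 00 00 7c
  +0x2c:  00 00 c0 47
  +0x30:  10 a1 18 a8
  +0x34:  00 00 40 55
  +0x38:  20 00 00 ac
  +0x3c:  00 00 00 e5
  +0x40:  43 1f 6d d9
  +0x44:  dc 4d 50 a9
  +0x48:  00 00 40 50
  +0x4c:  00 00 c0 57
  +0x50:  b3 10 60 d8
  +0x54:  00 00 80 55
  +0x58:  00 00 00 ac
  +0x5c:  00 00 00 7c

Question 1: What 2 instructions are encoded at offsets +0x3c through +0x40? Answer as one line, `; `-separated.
@+3c  little-endian(00 00 00 e5) = 0xe5000000
  opcode bits[31:26]=0x39: pop/R
  rd: (w>>24)&0x3=0x1 → R1
@+40  little-endian(43 1f 6d d9) = 0xd96d1f43
  opcode bits[31:26]=0x36: addi/RI
  rd: (w>>24)&0x3=0x1 → R1
  imm: (w>>0)&0xffffff=0x6d1f43 → $7151427

pop R1; addi $7151427, R1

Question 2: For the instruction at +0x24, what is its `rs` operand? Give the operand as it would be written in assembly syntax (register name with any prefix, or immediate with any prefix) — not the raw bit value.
@+24  little-endian(00 00 40 12) = 0x12400000
  top 6b → 0x4 → lsl [RR]
  [25:24] rd=2 = R2
  [23:22] rs=1 = R1

R1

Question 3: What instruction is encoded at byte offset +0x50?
off 0x50: read b3 10 60 d8 as little → 0xd86010b3
  top 6b → 0x36 → addi [RI]
  [25:24] rd=0 = R0
  [23:0] imm=6295731 = $6295731

addi $6295731, R0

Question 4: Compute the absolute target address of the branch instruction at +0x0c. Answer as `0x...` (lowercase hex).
off 0x0c: read 4c 00 00 ac as little → 0xac00004c
  top 6b → 0x2b → bz [J]
  imm@[25:0]=0x4c ⇒ $76
  target = base 0x76e4 + off 0x0c + 4 + imm 76 = 0x7740

0x7740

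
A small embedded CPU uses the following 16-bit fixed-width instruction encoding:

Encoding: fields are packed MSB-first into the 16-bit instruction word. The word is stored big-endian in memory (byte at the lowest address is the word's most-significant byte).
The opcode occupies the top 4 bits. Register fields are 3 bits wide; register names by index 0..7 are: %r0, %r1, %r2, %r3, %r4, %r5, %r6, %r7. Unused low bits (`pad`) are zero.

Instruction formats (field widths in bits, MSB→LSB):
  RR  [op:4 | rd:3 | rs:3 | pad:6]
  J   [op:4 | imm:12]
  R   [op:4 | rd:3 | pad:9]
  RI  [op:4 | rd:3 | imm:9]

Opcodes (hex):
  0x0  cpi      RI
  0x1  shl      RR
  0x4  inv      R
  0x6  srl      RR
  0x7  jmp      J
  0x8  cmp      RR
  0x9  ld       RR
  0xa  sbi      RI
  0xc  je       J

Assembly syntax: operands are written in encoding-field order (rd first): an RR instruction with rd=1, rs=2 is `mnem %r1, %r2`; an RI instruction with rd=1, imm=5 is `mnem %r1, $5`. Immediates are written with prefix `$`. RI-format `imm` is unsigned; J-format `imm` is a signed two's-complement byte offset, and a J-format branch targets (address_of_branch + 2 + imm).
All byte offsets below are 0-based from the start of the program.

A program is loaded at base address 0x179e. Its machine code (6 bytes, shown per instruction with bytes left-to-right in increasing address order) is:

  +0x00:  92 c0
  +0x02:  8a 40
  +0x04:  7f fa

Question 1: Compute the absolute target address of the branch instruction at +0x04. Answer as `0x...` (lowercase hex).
@+04  big-endian(7f fa) = 0x7ffa
  top 4b → 0x7 → jmp [J]
  [11:0] imm=4090 (s12→-6) = $-6
  target = base 0x179e + off 0x04 + 2 + imm -6 = 0x179e

0x179e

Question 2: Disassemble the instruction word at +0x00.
ld %r1, %r3

@+00  big-endian(92 c0) = 0x92c0
  top 4b → 0x9 → ld [RR]
  [11:9] rd=1 = %r1
  [8:6] rs=3 = %r3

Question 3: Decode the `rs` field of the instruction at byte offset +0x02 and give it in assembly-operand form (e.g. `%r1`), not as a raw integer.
off 0x02: read 8a 40 as big → 0x8a40
  opcode bits[15:12]=0x8: cmp/RR
  [11:9] rd=5 = %r5
  [8:6] rs=1 = %r1

%r1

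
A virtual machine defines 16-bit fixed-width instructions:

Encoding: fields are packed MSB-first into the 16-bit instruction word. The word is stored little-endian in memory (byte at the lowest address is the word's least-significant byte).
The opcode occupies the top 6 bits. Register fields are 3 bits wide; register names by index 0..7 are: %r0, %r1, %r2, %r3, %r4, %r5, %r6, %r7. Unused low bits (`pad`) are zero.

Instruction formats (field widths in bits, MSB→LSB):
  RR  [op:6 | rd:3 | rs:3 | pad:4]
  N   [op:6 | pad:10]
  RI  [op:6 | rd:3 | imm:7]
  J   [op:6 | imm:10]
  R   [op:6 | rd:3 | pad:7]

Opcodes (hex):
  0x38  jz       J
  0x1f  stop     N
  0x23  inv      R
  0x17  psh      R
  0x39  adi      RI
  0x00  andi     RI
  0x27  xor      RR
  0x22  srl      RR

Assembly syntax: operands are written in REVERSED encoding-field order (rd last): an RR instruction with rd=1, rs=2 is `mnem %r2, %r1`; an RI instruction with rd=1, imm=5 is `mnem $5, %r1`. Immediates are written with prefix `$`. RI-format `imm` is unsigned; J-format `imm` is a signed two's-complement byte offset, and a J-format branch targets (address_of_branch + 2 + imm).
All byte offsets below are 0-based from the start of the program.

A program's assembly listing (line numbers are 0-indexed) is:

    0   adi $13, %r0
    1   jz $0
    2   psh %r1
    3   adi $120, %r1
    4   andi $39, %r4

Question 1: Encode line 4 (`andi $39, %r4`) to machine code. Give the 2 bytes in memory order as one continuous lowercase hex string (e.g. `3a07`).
line 4 (andi): pack op=0x0:6|rd=4:3|imm=39:7 = 0x0227; little→ 27 02

2702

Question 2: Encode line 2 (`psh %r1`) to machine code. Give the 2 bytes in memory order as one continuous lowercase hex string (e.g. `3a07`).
L2: psh op=0x17:6|rd=1:3|pad=0:7 ⇒ 0x5c80 ⇒ little 80 5c

805c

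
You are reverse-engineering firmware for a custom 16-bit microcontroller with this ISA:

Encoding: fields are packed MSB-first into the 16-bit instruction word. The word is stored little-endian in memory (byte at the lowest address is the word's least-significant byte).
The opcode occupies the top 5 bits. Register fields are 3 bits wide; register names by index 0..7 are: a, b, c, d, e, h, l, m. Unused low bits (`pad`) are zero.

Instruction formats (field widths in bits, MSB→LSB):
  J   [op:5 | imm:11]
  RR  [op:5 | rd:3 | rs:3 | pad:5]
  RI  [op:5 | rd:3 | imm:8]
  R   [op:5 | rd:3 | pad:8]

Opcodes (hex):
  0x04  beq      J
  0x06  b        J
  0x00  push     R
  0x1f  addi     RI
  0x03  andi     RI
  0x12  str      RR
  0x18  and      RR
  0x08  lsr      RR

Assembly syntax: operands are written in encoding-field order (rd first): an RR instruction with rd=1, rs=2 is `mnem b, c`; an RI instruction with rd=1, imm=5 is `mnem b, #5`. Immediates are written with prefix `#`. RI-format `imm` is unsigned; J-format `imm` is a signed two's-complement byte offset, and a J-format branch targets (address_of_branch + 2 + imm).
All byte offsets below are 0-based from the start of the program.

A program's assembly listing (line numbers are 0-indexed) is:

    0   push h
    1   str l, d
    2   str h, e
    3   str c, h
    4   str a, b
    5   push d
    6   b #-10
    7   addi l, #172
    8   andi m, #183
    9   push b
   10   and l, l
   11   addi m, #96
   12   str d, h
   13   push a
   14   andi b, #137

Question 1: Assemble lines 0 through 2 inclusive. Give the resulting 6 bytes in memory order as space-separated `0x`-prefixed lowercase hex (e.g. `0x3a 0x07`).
L0: push op=0x0:5|rd=5:3|pad=0:8 ⇒ 0x0500 ⇒ little 00 05
L1: str op=0x12:5|rd=6:3|rs=3:3|pad=0:5 ⇒ 0x9660 ⇒ little 60 96
L2: str op=0x12:5|rd=5:3|rs=4:3|pad=0:5 ⇒ 0x9580 ⇒ little 80 95

0x00 0x05 0x60 0x96 0x80 0x95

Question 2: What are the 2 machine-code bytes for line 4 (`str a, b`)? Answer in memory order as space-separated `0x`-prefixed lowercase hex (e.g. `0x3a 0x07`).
4. str fields op=0x12:5|rd=0:3|rs=1:3|pad=0:5 → word 9020h → 20 90

0x20 0x90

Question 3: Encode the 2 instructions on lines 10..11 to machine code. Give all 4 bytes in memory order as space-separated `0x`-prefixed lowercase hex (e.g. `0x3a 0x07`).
0xc0 0xc6 0x60 0xff

10. and fields op=0x18:5|rd=6:3|rs=6:3|pad=0:5 → word c6c0h → c0 c6
11. addi fields op=0x1f:5|rd=7:3|imm=96:8 → word ff60h → 60 ff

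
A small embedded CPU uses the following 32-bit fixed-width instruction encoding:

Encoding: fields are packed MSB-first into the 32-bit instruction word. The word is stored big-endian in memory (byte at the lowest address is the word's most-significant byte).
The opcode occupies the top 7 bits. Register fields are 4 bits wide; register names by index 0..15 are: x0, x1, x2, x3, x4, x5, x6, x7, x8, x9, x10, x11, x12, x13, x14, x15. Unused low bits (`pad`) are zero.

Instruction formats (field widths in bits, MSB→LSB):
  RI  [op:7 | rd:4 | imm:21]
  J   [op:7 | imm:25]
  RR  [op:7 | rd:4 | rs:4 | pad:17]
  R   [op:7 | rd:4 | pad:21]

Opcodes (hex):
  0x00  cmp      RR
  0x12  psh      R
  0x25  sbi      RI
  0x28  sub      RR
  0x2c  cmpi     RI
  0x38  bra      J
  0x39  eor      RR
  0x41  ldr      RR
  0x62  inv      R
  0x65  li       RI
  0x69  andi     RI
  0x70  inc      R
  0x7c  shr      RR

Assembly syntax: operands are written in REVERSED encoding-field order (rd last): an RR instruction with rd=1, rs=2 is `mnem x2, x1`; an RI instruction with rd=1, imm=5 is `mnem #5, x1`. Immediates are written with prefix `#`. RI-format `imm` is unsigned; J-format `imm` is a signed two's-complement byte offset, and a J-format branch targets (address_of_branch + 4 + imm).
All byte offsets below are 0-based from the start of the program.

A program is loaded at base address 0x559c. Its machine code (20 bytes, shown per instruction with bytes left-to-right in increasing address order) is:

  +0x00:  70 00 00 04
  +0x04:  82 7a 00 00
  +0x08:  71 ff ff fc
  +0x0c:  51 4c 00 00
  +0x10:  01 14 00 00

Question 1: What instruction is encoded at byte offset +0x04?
ldr x13, x3

off 0x04: read 82 7a 00 00 as big → 0x827a0000
  op=0x827a0000>>25=0x41 ⇒ ldr (RR)
  [24:21] rd=3 = x3
  [20:17] rs=13 = x13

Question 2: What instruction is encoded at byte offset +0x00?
[00] 70 00 00 04 → 0x70000004
  op=0x70000004>>25=0x38 ⇒ bra (J)
  imm: (w>>0)&0x1ffffff=0x4 → #4

bra #4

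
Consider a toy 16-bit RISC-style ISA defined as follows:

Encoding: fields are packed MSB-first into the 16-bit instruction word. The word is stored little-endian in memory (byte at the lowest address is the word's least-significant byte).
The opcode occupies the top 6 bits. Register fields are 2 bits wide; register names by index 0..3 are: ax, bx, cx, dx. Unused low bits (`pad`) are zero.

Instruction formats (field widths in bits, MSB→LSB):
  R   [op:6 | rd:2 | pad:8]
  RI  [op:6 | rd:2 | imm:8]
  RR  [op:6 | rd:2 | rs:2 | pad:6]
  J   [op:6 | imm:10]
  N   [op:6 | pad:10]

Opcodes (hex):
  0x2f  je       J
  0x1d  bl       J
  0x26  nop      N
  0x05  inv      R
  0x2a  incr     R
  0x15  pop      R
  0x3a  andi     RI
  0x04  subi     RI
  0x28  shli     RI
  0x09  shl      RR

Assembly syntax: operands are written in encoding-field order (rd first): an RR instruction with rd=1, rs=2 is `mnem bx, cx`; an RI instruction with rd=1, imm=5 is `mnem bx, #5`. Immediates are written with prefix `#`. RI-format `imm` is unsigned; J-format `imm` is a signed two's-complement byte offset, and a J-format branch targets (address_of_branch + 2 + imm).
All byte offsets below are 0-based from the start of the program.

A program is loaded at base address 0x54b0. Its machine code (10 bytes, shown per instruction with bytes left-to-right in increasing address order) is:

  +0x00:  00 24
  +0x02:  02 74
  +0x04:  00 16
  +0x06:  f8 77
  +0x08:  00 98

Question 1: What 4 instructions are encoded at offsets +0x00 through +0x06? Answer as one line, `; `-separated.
@+00  little-endian(00 24) = 0x2400
  top 6b → 0x9 → shl [RR]
  [9:8] rd=0 = ax
  [7:6] rs=0 = ax
@+02  little-endian(02 74) = 0x7402
  top 6b → 0x1d → bl [J]
  [9:0] imm=2 = #2
@+04  little-endian(00 16) = 0x1600
  top 6b → 0x5 → inv [R]
  [9:8] rd=2 = cx
@+06  little-endian(f8 77) = 0x77f8
  top 6b → 0x1d → bl [J]
  [9:0] imm=1016 (s10→-8) = #-8

shl ax, ax; bl #2; inv cx; bl #-8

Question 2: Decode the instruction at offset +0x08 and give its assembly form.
@+08  little-endian(00 98) = 0x9800
  opcode bits[15:10]=0x26: nop/N

nop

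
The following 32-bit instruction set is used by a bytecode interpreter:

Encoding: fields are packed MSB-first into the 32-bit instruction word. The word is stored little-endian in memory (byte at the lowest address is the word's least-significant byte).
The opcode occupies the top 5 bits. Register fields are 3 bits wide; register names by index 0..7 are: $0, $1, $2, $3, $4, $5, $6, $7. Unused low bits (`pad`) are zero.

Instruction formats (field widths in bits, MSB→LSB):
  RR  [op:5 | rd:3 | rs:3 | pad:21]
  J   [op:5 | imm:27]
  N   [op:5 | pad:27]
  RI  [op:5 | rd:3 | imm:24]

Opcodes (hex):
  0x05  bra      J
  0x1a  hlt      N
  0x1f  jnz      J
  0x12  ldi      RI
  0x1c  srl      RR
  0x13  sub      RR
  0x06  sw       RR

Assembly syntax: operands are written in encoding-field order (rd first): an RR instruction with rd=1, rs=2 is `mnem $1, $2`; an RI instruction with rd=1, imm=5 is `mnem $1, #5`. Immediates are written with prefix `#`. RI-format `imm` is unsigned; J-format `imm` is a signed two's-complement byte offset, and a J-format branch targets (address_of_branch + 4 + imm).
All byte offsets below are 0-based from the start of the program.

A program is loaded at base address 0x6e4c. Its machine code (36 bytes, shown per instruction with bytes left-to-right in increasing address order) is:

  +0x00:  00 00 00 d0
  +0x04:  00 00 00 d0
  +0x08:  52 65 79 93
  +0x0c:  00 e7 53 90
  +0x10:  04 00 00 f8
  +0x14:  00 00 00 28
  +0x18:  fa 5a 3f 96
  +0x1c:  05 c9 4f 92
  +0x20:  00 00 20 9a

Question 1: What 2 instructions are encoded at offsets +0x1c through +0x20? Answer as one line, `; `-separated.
off 0x1c: read 05 c9 4f 92 as little → 0x924fc905
  top 5b → 0x12 → ldi [RI]
  [26:24] rd=2 = $2
  [23:0] imm=5228805 = #5228805
off 0x20: read 00 00 20 9a as little → 0x9a200000
  top 5b → 0x13 → sub [RR]
  [26:24] rd=2 = $2
  [23:21] rs=1 = $1

ldi $2, #5228805; sub $2, $1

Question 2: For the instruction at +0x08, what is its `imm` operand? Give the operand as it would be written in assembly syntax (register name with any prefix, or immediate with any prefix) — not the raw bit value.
#7955794

[08] 52 65 79 93 → 0x93796552
  op=0x93796552>>27=0x12 ⇒ ldi (RI)
  rd@[26:24]=0x3 ⇒ $3
  imm@[23:0]=0x796552 ⇒ #7955794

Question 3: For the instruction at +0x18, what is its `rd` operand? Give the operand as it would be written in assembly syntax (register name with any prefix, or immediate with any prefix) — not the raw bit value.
$6

[18] fa 5a 3f 96 → 0x963f5afa
  op=0x963f5afa>>27=0x12 ⇒ ldi (RI)
  rd@[26:24]=0x6 ⇒ $6
  imm@[23:0]=0x3f5afa ⇒ #4152058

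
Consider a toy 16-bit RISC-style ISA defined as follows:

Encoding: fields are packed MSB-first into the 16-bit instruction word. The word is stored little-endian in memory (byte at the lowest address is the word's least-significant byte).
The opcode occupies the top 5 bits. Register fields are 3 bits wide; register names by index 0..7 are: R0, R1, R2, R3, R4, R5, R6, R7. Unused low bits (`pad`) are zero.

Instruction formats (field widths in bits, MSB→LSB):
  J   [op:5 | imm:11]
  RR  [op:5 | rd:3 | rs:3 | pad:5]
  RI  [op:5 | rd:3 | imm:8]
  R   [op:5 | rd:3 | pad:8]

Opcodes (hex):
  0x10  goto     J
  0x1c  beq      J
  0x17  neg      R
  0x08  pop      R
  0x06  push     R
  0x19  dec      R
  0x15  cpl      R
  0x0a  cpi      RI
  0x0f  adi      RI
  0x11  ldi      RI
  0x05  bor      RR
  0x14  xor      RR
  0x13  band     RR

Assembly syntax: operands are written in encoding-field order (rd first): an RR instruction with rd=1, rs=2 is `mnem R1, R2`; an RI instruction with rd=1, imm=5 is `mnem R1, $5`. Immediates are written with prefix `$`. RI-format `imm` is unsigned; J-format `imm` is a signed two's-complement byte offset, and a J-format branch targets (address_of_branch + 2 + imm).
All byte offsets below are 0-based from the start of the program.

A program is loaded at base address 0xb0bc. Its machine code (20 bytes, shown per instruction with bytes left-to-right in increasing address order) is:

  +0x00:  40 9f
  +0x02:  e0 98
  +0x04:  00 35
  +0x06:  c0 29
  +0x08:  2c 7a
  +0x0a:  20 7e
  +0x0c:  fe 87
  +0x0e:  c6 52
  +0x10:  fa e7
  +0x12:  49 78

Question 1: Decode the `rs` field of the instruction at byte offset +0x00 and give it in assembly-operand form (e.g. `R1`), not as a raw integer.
@+00  little-endian(40 9f) = 0x9f40
  top 5b → 0x13 → band [RR]
  [10:8] rd=7 = R7
  [7:5] rs=2 = R2

R2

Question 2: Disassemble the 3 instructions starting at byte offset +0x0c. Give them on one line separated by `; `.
off 0x0c: read fe 87 as little → 0x87fe
  opcode bits[15:11]=0x10: goto/J
  imm: (w>>0)&0x7ff=0x7fe (s11→-2) → $-2
off 0x0e: read c6 52 as little → 0x52c6
  opcode bits[15:11]=0xa: cpi/RI
  rd: (w>>8)&0x7=0x2 → R2
  imm: (w>>0)&0xff=0xc6 → $198
off 0x10: read fa e7 as little → 0xe7fa
  opcode bits[15:11]=0x1c: beq/J
  imm: (w>>0)&0x7ff=0x7fa (s11→-6) → $-6

goto $-2; cpi R2, $198; beq $-6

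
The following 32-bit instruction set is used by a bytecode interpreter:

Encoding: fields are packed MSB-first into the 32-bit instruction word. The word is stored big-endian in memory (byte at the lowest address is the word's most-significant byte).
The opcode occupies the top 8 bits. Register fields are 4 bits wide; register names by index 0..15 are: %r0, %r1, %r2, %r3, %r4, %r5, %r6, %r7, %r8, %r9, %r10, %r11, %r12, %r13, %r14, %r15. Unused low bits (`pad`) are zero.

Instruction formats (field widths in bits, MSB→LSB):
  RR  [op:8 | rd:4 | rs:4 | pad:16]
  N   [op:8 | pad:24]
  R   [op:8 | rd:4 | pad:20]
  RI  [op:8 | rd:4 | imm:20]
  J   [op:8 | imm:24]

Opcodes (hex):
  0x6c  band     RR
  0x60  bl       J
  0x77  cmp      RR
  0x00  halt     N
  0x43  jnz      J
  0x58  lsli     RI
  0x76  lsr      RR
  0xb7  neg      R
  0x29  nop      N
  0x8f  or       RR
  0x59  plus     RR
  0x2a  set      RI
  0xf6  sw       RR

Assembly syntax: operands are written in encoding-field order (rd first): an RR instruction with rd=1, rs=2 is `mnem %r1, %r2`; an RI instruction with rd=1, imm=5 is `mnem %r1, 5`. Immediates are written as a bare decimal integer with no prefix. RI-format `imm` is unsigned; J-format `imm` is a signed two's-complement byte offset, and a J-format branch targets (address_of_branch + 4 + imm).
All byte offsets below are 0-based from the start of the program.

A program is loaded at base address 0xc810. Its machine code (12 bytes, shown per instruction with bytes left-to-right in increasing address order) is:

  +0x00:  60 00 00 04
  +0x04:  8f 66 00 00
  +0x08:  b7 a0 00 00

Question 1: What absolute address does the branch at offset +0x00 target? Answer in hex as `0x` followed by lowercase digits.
@+00  big-endian(60 00 00 04) = 0x60000004
  op=0x60000004>>24=0x60 ⇒ bl (J)
  imm: (w>>0)&0xffffff=0x4 → 4
  target = base 0xc810 + off 0x00 + 4 + imm 4 = 0xc818

0xc818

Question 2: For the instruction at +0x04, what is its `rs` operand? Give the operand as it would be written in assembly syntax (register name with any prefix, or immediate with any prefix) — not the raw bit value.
%r6

+0x04: 8f 66 00 00 ⇒ word 0x8f660000 (big)
  opcode bits[31:24]=0x8f: or/RR
  [23:20] rd=6 = %r6
  [19:16] rs=6 = %r6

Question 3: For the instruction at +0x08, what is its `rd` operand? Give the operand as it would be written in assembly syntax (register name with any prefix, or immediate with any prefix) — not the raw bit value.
@+08  big-endian(b7 a0 00 00) = 0xb7a00000
  top 8b → 0xb7 → neg [R]
  rd@[23:20]=0xa ⇒ %r10

%r10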